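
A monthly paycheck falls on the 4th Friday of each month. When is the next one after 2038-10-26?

October 2038 starts on a Friday; its first Friday is the 1st, so the 4th Friday is the 22nd — 2038-10-22.
That is not after 2038-10-26, so look at November 2038.
November 2038 starts on a Monday; its first Friday is the 5th, so the 4th Friday is the 26th — 2038-11-26.

2038-11-26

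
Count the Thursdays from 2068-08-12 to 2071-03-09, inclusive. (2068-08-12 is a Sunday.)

2068-08-12 is a Sunday; the first Thursday on or after it is 2068-08-16 (4 days later).
From 2068-08-16 to 2071-03-09: 137 + 365 + 365 + 68 = 935 days (rest of 2068, 2069, 2070, to 2071-03-09 in 2071).
935 ÷ 7 = 133 full weeks with remainder 4, so 133 more Thursdays after the first → 134.

134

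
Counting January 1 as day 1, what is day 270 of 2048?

Sep 26, 2048

Jan has 31 days (270 − 31 = 239 remain).
Feb has 29 days (239 − 29 = 210 remain).
Mar has 31 days (210 − 31 = 179 remain).
Apr has 30 days (179 − 30 = 149 remain).
May has 31 days (149 − 31 = 118 remain).
Jun has 30 days (118 − 30 = 88 remain).
Jul has 31 days (88 − 31 = 57 remain).
Aug has 31 days (57 − 31 = 26 remain).
26 into Sep → Sep 26.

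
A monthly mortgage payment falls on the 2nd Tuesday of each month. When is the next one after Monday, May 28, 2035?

May 2035 starts on a Tuesday; its first Tuesday is the 1st, so the 2nd Tuesday is the 8th — May 8, 2035.
That is not after May 28, 2035, so look at Jun 2035.
Jun 2035 starts on a Friday; its first Tuesday is the 5th, so the 2nd Tuesday is the 12th — Jun 12, 2035.

Jun 12, 2035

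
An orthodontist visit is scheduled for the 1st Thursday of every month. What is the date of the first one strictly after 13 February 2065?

5 March 2065

February 2065 starts on a Sunday, so its 1st Thursday is 5 February 2065 (4 days in).
That is not after 13 February 2065, so look at March 2065.
March 2065 starts on a Sunday, so its 1st Thursday is 5 March 2065 (4 days in).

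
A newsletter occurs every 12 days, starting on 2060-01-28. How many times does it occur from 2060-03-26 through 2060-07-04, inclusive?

Occurrences land 12·i days after 2060-01-28 for i = 0, 1, 2, …
2060-03-26 is 58 days after the start; 58 ÷ 12 = 4 remainder 10; since the remainder is 10, round up to i = 5. First occurrence in the window: #6 on 2060-03-28 (5×12 = 60 days in).
2060-07-04 is 158 days after the start; 158 ÷ 12 = 13 remainder 2. Last occurrence in the window: #14 on 2060-07-02.
Occurrences #6 through #14: 9 in total.

9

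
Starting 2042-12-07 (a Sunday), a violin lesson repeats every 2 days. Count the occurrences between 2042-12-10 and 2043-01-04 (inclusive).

Occurrences land 2·i days after 2042-12-07 for i = 0, 1, 2, …
2042-12-10 is 3 days after the start; 3 ÷ 2 = 1 remainder 1; since the remainder is 1, round up to i = 2. First occurrence in the window: #3 on 2042-12-11 (2×2 = 4 days in).
2043-01-04 is 28 days after the start; 28 ÷ 2 = 14 remainder 0. Last occurrence in the window: #15 on 2043-01-04.
Occurrences #3 through #15: 13 in total.

13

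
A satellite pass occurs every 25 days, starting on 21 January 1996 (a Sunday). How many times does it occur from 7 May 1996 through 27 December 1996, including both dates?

Occurrences land 25·i days after 21 January 1996 for i = 0, 1, 2, …
7 May 1996 is 107 days after the start; 107 ÷ 25 = 4 remainder 7; since the remainder is 7, round up to i = 5. First occurrence in the window: #6 on 25 May 1996 (5×25 = 125 days in).
27 December 1996 is 341 days after the start; 341 ÷ 25 = 13 remainder 16. Last occurrence in the window: #14 on 11 December 1996.
Occurrences #6 through #14: 9 in total.

9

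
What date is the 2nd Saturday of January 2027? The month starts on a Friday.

January 2027 begins on a Friday, so the first Saturday is January 2 (1 day later).
The 2nd Saturday is 1 weeks later: 2 + 7 = 9.

2027-01-09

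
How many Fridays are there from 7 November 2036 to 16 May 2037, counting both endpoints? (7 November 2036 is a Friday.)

7 November 2036 is a Friday; the first Friday on or after it is 7 November 2036.
From 7 November 2036 to 16 May 2037: 23 + 31 + 31 + 28 + 31 + 30 + 16 = 190 days (rest of November, December, January, February, March, April, May).
190 ÷ 7 = 27 full weeks with remainder 1, so 27 more Fridays after the first → 28.

28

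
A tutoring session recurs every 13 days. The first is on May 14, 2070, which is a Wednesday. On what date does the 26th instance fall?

April 4, 2071

The 26th occurrence is 25 intervals after the first: 25 × 13 = 325 days after May 14, 2070.
May has 31 days — 17 days to the end of May leaves 308.
June has 30 days (278 left).
July has 31 days (247 left).
August has 31 days (216 left).
September has 30 days (186 left).
October has 31 days (155 left).
November has 30 days (125 left).
December has 31 days (94 left).
January has 31 days (63 left).
February has 28 days (35 left).
March has 31 days (4 left).
4 days into April → April 4, 2071.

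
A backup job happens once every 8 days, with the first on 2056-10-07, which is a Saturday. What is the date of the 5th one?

2056-11-08

The 5th occurrence is 4 intervals after the first: 4 × 8 = 32 days after 2056-10-07.
October has 31 days — 24 days to the end of October leaves 8.
8 days into November → 2056-11-08.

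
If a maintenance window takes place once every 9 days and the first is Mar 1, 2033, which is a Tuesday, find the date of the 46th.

Apr 10, 2034

The 46th occurrence is 45 intervals after the first: 45 × 9 = 405 days after Mar 1, 2033.
Mar has 31 days — 30 days to the end of Mar leaves 375.
Apr has 30 days (345 left).
May has 31 days (314 left).
Jun has 30 days (284 left).
Jul has 31 days (253 left).
Aug has 31 days (222 left).
Sep has 30 days (192 left).
Oct has 31 days (161 left).
Nov has 30 days (131 left).
Dec has 31 days (100 left).
Jan has 31 days (69 left).
Feb has 28 days (41 left).
Mar has 31 days (10 left).
10 days into Apr → Apr 10, 2034.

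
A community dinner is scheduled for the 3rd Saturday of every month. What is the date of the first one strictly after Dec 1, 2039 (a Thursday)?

Dec 2039 starts on a Thursday; its first Saturday is the 3rd, so the 3rd Saturday is the 17th — Dec 17, 2039.
Dec 17, 2039 is after Dec 1, 2039, so that is the next one.

Dec 17, 2039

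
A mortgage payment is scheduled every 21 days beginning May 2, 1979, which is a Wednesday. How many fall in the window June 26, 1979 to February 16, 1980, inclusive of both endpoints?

Occurrences land 21·i days after May 2, 1979 for i = 0, 1, 2, …
June 26, 1979 is 55 days after the start; 55 ÷ 21 = 2 remainder 13; since the remainder is 13, round up to i = 3. First occurrence in the window: #4 on July 4, 1979 (3×21 = 63 days in).
February 16, 1980 is 290 days after the start; 290 ÷ 21 = 13 remainder 17. Last occurrence in the window: #14 on January 30, 1980.
Occurrences #4 through #14: 11 in total.

11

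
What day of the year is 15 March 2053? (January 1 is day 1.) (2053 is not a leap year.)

Days in months before March: 31 + 28 = 59.
Plus 15 days into March → day 74.

74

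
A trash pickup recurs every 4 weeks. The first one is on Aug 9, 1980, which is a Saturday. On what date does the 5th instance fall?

Nov 29, 1980

The 5th occurrence is 4 intervals after the first: 4 × 28 = 112 days after Aug 9, 1980.
Aug has 31 days — 22 days to the end of Aug leaves 90.
Sep has 30 days (60 left).
Oct has 31 days (29 left).
29 days into Nov → Nov 29, 1980.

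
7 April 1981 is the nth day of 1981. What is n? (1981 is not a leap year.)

Days in months before April: 31 + 28 + 31 = 90.
Plus 7 days into April → day 97.

97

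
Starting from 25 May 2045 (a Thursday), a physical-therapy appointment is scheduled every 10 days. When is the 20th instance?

The 20th occurrence is 19 intervals after the first: 19 × 10 = 190 days after 25 May 2045.
May has 31 days — 6 days to the end of May leaves 184.
June has 30 days (154 left).
July has 31 days (123 left).
August has 31 days (92 left).
September has 30 days (62 left).
October has 31 days (31 left).
November has 30 days (1 left).
1 day into December → 1 December 2045.

1 December 2045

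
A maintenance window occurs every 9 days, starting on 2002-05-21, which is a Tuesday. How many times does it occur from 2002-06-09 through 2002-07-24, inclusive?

5

Occurrences land 9·i days after 2002-05-21 for i = 0, 1, 2, …
2002-06-09 is 19 days after the start; 19 ÷ 9 = 2 remainder 1; since the remainder is 1, round up to i = 3. First occurrence in the window: #4 on 2002-06-17 (3×9 = 27 days in).
2002-07-24 is 64 days after the start; 64 ÷ 9 = 7 remainder 1. Last occurrence in the window: #8 on 2002-07-23.
Occurrences #4 through #8: 5 in total.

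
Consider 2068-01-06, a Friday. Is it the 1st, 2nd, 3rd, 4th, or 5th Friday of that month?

Day 6 falls in week ⌈6/7⌉ of the month.
Days 1–7 hold the 1st Friday, 8–14 the 2nd, 15–21 the 3rd, 22–28 the 4th, 29–31 the 5th.
6 is in the range for the 1st.

1st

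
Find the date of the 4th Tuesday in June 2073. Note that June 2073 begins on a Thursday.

June 2073 begins on a Thursday, so the first Tuesday is June 6 (5 days later).
The 4th Tuesday is 3 weeks later: 6 + 21 = 27.

27 June 2073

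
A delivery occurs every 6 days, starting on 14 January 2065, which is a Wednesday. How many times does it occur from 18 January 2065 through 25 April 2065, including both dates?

Occurrences land 6·i days after 14 January 2065 for i = 0, 1, 2, …
18 January 2065 is 4 days after the start; 4 ÷ 6 = 0 remainder 4; since the remainder is 4, round up to i = 1. First occurrence in the window: #2 on 20 January 2065 (1×6 = 6 days in).
25 April 2065 is 101 days after the start; 101 ÷ 6 = 16 remainder 5. Last occurrence in the window: #17 on 20 April 2065.
Occurrences #2 through #17: 16 in total.

16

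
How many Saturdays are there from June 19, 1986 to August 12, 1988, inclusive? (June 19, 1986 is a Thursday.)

June 19, 1986 is a Thursday; the first Saturday on or after it is June 21, 1986 (2 days later).
From June 21, 1986 to August 12, 1988: 193 + 365 + 225 = 783 days (rest of 1986, 1987, to August 12, 1988 in 1988).
783 ÷ 7 = 111 full weeks with remainder 6, so 111 more Saturdays after the first → 112.

112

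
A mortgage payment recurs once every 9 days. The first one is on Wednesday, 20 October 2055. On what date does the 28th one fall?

The 28th occurrence is 27 intervals after the first: 27 × 9 = 243 days after 20 October 2055.
October has 31 days — 11 days to the end of October leaves 232.
November has 30 days (202 left).
December has 31 days (171 left).
January has 31 days (140 left).
February has 29 days (111 left).
March has 31 days (80 left).
April has 30 days (50 left).
May has 31 days (19 left).
19 days into June → 19 June 2056.

19 June 2056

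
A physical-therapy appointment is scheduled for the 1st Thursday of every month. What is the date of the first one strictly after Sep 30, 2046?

Sep 2046 starts on a Saturday, so its 1st Thursday is Sep 6, 2046 (5 days in).
That is not after Sep 30, 2046, so look at Oct 2046.
Oct 2046 starts on a Monday, so its 1st Thursday is Oct 4, 2046 (3 days in).

Oct 4, 2046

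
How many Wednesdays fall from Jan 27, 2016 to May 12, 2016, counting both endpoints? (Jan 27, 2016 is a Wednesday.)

16

Jan 27, 2016 is a Wednesday; the first Wednesday on or after it is Jan 27, 2016.
From Jan 27, 2016 to May 12, 2016: 4 + 29 + 31 + 30 + 12 = 106 days (rest of Jan, Feb, Mar, Apr, May).
106 ÷ 7 = 15 full weeks with remainder 1, so 15 more Wednesdays after the first → 16.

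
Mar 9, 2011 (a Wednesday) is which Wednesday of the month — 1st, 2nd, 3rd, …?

Day 9 falls in week ⌈9/7⌉ of the month.
Days 1–7 hold the 1st Wednesday, 8–14 the 2nd, 15–21 the 3rd, 22–28 the 4th, 29–31 the 5th.
9 is in the range for the 2nd.

2nd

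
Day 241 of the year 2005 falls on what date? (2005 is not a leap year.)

January has 31 days (241 − 31 = 210 remain).
February has 28 days (210 − 28 = 182 remain).
March has 31 days (182 − 31 = 151 remain).
April has 30 days (151 − 30 = 121 remain).
May has 31 days (121 − 31 = 90 remain).
June has 30 days (90 − 30 = 60 remain).
July has 31 days (60 − 31 = 29 remain).
29 into August → August 29.

29 August 2005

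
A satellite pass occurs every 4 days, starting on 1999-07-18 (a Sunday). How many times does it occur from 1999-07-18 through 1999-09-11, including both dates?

14

Occurrences land 4·i days after 1999-07-18 for i = 0, 1, 2, …
The window opens on the start date, so the first occurrence inside is #1 on 1999-07-18.
1999-09-11 is 55 days after the start; 55 ÷ 4 = 13 remainder 3. Last occurrence in the window: #14 on 1999-09-08.
Occurrences #1 through #14: 14 in total.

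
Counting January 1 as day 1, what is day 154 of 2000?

January has 31 days (154 − 31 = 123 remain).
February has 29 days (123 − 29 = 94 remain).
March has 31 days (94 − 31 = 63 remain).
April has 30 days (63 − 30 = 33 remain).
May has 31 days (33 − 31 = 2 remain).
2 into June → June 2.

2 June 2000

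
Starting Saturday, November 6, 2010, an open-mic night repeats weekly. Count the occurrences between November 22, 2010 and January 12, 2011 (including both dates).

Occurrences land 7·i days after November 6, 2010 for i = 0, 1, 2, …
November 22, 2010 is 16 days after the start; 16 ÷ 7 = 2 remainder 2; since the remainder is 2, round up to i = 3. First occurrence in the window: #4 on November 27, 2010 (3×7 = 21 days in).
January 12, 2011 is 67 days after the start; 67 ÷ 7 = 9 remainder 4. Last occurrence in the window: #10 on January 8, 2011.
Occurrences #4 through #10: 7 in total.

7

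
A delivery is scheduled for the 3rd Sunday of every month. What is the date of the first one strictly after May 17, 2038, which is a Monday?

June 20, 2038

May 2038 starts on a Saturday; its first Sunday is the 2nd, so the 3rd Sunday is the 16th — May 16, 2038.
That is not after May 17, 2038, so look at June 2038.
June 2038 starts on a Tuesday; its first Sunday is the 6th, so the 3rd Sunday is the 20th — June 20, 2038.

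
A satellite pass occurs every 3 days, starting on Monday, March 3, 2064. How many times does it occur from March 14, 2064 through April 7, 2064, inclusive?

Occurrences land 3·i days after March 3, 2064 for i = 0, 1, 2, …
March 14, 2064 is 11 days after the start; 11 ÷ 3 = 3 remainder 2; since the remainder is 2, round up to i = 4. First occurrence in the window: #5 on March 15, 2064 (4×3 = 12 days in).
April 7, 2064 is 35 days after the start; 35 ÷ 3 = 11 remainder 2. Last occurrence in the window: #12 on April 5, 2064.
Occurrences #5 through #12: 8 in total.

8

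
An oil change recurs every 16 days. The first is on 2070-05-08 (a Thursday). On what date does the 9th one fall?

2070-09-13

The 9th occurrence is 8 intervals after the first: 8 × 16 = 128 days after 2070-05-08.
May has 31 days — 23 days to the end of May leaves 105.
June has 30 days (75 left).
July has 31 days (44 left).
August has 31 days (13 left).
13 days into September → 2070-09-13.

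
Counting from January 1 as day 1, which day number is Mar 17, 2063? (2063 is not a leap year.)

Days in months before Mar: 31 + 28 = 59.
Plus 17 days into Mar → day 76.

76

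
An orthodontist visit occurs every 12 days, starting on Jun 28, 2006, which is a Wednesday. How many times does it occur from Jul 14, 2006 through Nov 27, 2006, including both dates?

11

Occurrences land 12·i days after Jun 28, 2006 for i = 0, 1, 2, …
Jul 14, 2006 is 16 days after the start; 16 ÷ 12 = 1 remainder 4; since the remainder is 4, round up to i = 2. First occurrence in the window: #3 on Jul 22, 2006 (2×12 = 24 days in).
Nov 27, 2006 is 152 days after the start; 152 ÷ 12 = 12 remainder 8. Last occurrence in the window: #13 on Nov 19, 2006.
Occurrences #3 through #13: 11 in total.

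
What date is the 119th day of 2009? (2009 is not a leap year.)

January has 31 days (119 − 31 = 88 remain).
February has 28 days (88 − 28 = 60 remain).
March has 31 days (60 − 31 = 29 remain).
29 into April → April 29.

29 April 2009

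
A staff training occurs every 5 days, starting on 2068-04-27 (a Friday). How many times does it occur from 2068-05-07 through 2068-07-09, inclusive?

Occurrences land 5·i days after 2068-04-27 for i = 0, 1, 2, …
2068-05-07 is 10 days after the start; 10 ÷ 5 = 2 remainder 0. First occurrence in the window: #3 on 2068-05-07 (2×5 = 10 days in).
2068-07-09 is 73 days after the start; 73 ÷ 5 = 14 remainder 3. Last occurrence in the window: #15 on 2068-07-06.
Occurrences #3 through #15: 13 in total.

13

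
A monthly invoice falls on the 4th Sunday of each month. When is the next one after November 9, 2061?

November 27, 2061

November 2061 starts on a Tuesday; its first Sunday is the 6th, so the 4th Sunday is the 27th — November 27, 2061.
November 27, 2061 is after November 9, 2061, so that is the next one.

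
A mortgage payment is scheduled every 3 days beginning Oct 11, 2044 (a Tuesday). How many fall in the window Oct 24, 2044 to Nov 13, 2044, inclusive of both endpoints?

7

Occurrences land 3·i days after Oct 11, 2044 for i = 0, 1, 2, …
Oct 24, 2044 is 13 days after the start; 13 ÷ 3 = 4 remainder 1; since the remainder is 1, round up to i = 5. First occurrence in the window: #6 on Oct 26, 2044 (5×3 = 15 days in).
Nov 13, 2044 is 33 days after the start; 33 ÷ 3 = 11 remainder 0. Last occurrence in the window: #12 on Nov 13, 2044.
Occurrences #6 through #12: 7 in total.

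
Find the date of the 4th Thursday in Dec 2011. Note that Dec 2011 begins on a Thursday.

Dec 22, 2011

Dec 2011 begins on a Thursday, so the first Thursday is Dec 1.
The 4th Thursday is 3 weeks later: 1 + 21 = 22.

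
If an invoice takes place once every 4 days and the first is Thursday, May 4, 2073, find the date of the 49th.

The 49th occurrence is 48 intervals after the first: 48 × 4 = 192 days after May 4, 2073.
May has 31 days — 27 days to the end of May leaves 165.
Jun has 30 days (135 left).
Jul has 31 days (104 left).
Aug has 31 days (73 left).
Sep has 30 days (43 left).
Oct has 31 days (12 left).
12 days into Nov → Nov 12, 2073.

Nov 12, 2073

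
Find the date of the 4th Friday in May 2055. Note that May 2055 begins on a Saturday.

May 2055 begins on a Saturday, so the first Friday is May 7 (6 days later).
The 4th Friday is 3 weeks later: 7 + 21 = 28.

2055-05-28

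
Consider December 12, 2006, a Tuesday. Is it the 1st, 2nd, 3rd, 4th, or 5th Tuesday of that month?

2nd

Day 12 falls in week ⌈12/7⌉ of the month.
Days 1–7 hold the 1st Tuesday, 8–14 the 2nd, 15–21 the 3rd, 22–28 the 4th, 29–31 the 5th.
12 is in the range for the 2nd.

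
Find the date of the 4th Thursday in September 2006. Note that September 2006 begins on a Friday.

September 2006 begins on a Friday, so the first Thursday is September 7 (6 days later).
The 4th Thursday is 3 weeks later: 7 + 21 = 28.

28 September 2006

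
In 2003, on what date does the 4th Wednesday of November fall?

The first Wednesday of November 2003 is November 5.
The 4th Wednesday is 3 weeks later: 5 + 21 = 26.

November 26, 2003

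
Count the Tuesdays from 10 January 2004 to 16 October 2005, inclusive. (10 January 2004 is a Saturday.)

10 January 2004 is a Saturday; the first Tuesday on or after it is 13 January 2004 (3 days later).
From 13 January 2004 to 16 October 2005: 353 + 289 = 642 days (rest of 2004, to 16 October 2005 in 2005).
642 ÷ 7 = 91 full weeks with remainder 5, so 91 more Tuesdays after the first → 92.

92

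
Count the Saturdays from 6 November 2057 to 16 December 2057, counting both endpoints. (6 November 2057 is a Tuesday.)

6

6 November 2057 is a Tuesday; the first Saturday on or after it is 10 November 2057 (4 days later).
From 10 November 2057 to 16 December 2057: 20 + 16 = 36 days (rest of November, December).
36 ÷ 7 = 5 full weeks with remainder 1, so 5 more Saturdays after the first → 6.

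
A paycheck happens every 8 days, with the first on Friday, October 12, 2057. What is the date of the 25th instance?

April 22, 2058

The 25th occurrence is 24 intervals after the first: 24 × 8 = 192 days after October 12, 2057.
October has 31 days — 19 days to the end of October leaves 173.
November has 30 days (143 left).
December has 31 days (112 left).
January has 31 days (81 left).
February has 28 days (53 left).
March has 31 days (22 left).
22 days into April → April 22, 2058.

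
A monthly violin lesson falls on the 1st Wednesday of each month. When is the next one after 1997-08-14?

1997-09-03

August 1997 starts on a Friday, so its 1st Wednesday is 1997-08-06 (5 days in).
That is not after 1997-08-14, so look at September 1997.
September 1997 starts on a Monday, so its 1st Wednesday is 1997-09-03 (2 days in).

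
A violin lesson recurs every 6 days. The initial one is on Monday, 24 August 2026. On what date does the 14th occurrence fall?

The 14th occurrence is 13 intervals after the first: 13 × 6 = 78 days after 24 August 2026.
August has 31 days — 7 days to the end of August leaves 71.
September has 30 days (41 left).
October has 31 days (10 left).
10 days into November → 10 November 2026.

10 November 2026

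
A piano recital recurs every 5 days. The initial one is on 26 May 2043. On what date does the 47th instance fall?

11 January 2044

The 47th occurrence is 46 intervals after the first: 46 × 5 = 230 days after 26 May 2043.
May has 31 days — 5 days to the end of May leaves 225.
June has 30 days (195 left).
July has 31 days (164 left).
August has 31 days (133 left).
September has 30 days (103 left).
October has 31 days (72 left).
November has 30 days (42 left).
December has 31 days (11 left).
11 days into January → 11 January 2044.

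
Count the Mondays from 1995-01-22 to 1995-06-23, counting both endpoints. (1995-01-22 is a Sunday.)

22

1995-01-22 is a Sunday; the first Monday on or after it is 1995-01-23 (1 day later).
From 1995-01-23 to 1995-06-23: 8 + 28 + 31 + 30 + 31 + 23 = 151 days (rest of January, February, March, April, May, June).
151 ÷ 7 = 21 full weeks with remainder 4, so 21 more Mondays after the first → 22.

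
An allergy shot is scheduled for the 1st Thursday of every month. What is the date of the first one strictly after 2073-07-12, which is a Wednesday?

July 2073 starts on a Saturday, so its 1st Thursday is 2073-07-06 (5 days in).
That is not after 2073-07-12, so look at August 2073.
August 2073 starts on a Tuesday, so its 1st Thursday is 2073-08-03 (2 days in).

2073-08-03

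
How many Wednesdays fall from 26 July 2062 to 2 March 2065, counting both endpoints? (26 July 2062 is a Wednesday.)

26 July 2062 is a Wednesday; the first Wednesday on or after it is 26 July 2062.
From 26 July 2062 to 2 March 2065: 158 + 365 + 366 + 61 = 950 days (rest of 2062, 2063, 2064, to 2 March 2065 in 2065).
950 ÷ 7 = 135 full weeks with remainder 5, so 135 more Wednesdays after the first → 136.

136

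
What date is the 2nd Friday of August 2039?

The first Friday of August 2039 is August 5.
The 2nd Friday is 1 weeks later: 5 + 7 = 12.

12 August 2039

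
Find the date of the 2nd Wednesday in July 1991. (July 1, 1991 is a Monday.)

July 1991 begins on a Monday, so the first Wednesday is July 3 (2 days later).
The 2nd Wednesday is 1 weeks later: 3 + 7 = 10.

1991-07-10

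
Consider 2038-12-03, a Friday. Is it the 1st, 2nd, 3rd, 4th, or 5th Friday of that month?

1st

Day 3 falls in week ⌈3/7⌉ of the month.
Days 1–7 hold the 1st Friday, 8–14 the 2nd, 15–21 the 3rd, 22–28 the 4th, 29–31 the 5th.
3 is in the range for the 1st.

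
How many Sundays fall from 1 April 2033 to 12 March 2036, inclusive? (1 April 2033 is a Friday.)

1 April 2033 is a Friday; the first Sunday on or after it is 3 April 2033 (2 days later).
From 3 April 2033 to 12 March 2036: 272 + 365 + 365 + 72 = 1074 days (rest of 2033, 2034, 2035, to 12 March 2036 in 2036).
1074 ÷ 7 = 153 full weeks with remainder 3, so 153 more Sundays after the first → 154.

154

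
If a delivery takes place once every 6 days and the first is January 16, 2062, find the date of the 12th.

The 12th occurrence is 11 intervals after the first: 11 × 6 = 66 days after January 16, 2062.
January has 31 days — 15 days to the end of January leaves 51.
February has 28 days (23 left).
23 days into March → March 23, 2062.

March 23, 2062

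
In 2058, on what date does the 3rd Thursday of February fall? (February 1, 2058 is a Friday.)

February 2058 begins on a Friday, so the first Thursday is February 7 (6 days later).
The 3rd Thursday is 2 weeks later: 7 + 14 = 21.

February 21, 2058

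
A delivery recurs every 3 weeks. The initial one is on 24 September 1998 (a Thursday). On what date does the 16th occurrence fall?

The 16th occurrence is 15 intervals after the first: 15 × 21 = 315 days after 24 September 1998.
September has 30 days — 6 days to the end of September leaves 309.
October has 31 days (278 left).
November has 30 days (248 left).
December has 31 days (217 left).
January has 31 days (186 left).
February has 28 days (158 left).
March has 31 days (127 left).
April has 30 days (97 left).
May has 31 days (66 left).
June has 30 days (36 left).
July has 31 days (5 left).
5 days into August → 5 August 1999.

5 August 1999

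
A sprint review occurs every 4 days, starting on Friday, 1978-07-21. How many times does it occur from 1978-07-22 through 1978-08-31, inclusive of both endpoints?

10

Occurrences land 4·i days after 1978-07-21 for i = 0, 1, 2, …
1978-07-22 is 1 day after the start; 1 ÷ 4 = 0 remainder 1; since the remainder is 1, round up to i = 1. First occurrence in the window: #2 on 1978-07-25 (1×4 = 4 days in).
1978-08-31 is 41 days after the start; 41 ÷ 4 = 10 remainder 1. Last occurrence in the window: #11 on 1978-08-30.
Occurrences #2 through #11: 10 in total.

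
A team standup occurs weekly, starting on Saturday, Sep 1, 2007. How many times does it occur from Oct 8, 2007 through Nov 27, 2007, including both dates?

7

Occurrences land 7·i days after Sep 1, 2007 for i = 0, 1, 2, …
Oct 8, 2007 is 37 days after the start; 37 ÷ 7 = 5 remainder 2; since the remainder is 2, round up to i = 6. First occurrence in the window: #7 on Oct 13, 2007 (6×7 = 42 days in).
Nov 27, 2007 is 87 days after the start; 87 ÷ 7 = 12 remainder 3. Last occurrence in the window: #13 on Nov 24, 2007.
Occurrences #7 through #13: 7 in total.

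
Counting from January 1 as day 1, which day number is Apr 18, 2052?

109

Days in months before Apr: 31 + 29 + 31 = 91.
Plus 18 days into Apr → day 109.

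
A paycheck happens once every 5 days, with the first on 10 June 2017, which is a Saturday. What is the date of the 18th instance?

The 18th occurrence is 17 intervals after the first: 17 × 5 = 85 days after 10 June 2017.
June has 30 days — 20 days to the end of June leaves 65.
July has 31 days (34 left).
August has 31 days (3 left).
3 days into September → 3 September 2017.

3 September 2017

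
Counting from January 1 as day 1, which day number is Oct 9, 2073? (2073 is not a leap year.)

282

Days in months before Oct: 31 + 28 + 31 + 30 + 31 + 30 + 31 + 31 + 30 = 273.
Plus 9 days into Oct → day 282.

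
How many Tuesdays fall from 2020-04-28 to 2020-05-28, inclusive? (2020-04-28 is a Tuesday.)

2020-04-28 is a Tuesday; the first Tuesday on or after it is 2020-04-28.
From 2020-04-28 to 2020-05-28: 2 + 28 = 30 days (rest of April, May).
30 ÷ 7 = 4 full weeks with remainder 2, so 4 more Tuesdays after the first → 5.

5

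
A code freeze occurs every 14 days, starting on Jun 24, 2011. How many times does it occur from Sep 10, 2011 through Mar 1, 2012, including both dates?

12

Occurrences land 14·i days after Jun 24, 2011 for i = 0, 1, 2, …
Sep 10, 2011 is 78 days after the start; 78 ÷ 14 = 5 remainder 8; since the remainder is 8, round up to i = 6. First occurrence in the window: #7 on Sep 16, 2011 (6×14 = 84 days in).
Mar 1, 2012 is 251 days after the start; 251 ÷ 14 = 17 remainder 13. Last occurrence in the window: #18 on Feb 17, 2012.
Occurrences #7 through #18: 12 in total.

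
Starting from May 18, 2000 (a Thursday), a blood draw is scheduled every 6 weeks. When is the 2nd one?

Jun 29, 2000

The 2nd occurrence is 1 interval after the first: 1 × 42 = 42 days after May 18, 2000.
May has 31 days — 13 days to the end of May leaves 29.
29 days into Jun → Jun 29, 2000.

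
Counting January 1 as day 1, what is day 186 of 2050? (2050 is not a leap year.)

July 5, 2050

January has 31 days (186 − 31 = 155 remain).
February has 28 days (155 − 28 = 127 remain).
March has 31 days (127 − 31 = 96 remain).
April has 30 days (96 − 30 = 66 remain).
May has 31 days (66 − 31 = 35 remain).
June has 30 days (35 − 30 = 5 remain).
5 into July → July 5.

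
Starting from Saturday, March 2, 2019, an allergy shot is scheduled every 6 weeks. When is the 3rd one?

May 25, 2019

The 3rd occurrence is 2 intervals after the first: 2 × 42 = 84 days after March 2, 2019.
March has 31 days — 29 days to the end of March leaves 55.
April has 30 days (25 left).
25 days into May → May 25, 2019.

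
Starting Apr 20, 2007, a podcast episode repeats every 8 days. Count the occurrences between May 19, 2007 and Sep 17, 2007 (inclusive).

15

Occurrences land 8·i days after Apr 20, 2007 for i = 0, 1, 2, …
May 19, 2007 is 29 days after the start; 29 ÷ 8 = 3 remainder 5; since the remainder is 5, round up to i = 4. First occurrence in the window: #5 on May 22, 2007 (4×8 = 32 days in).
Sep 17, 2007 is 150 days after the start; 150 ÷ 8 = 18 remainder 6. Last occurrence in the window: #19 on Sep 11, 2007.
Occurrences #5 through #19: 15 in total.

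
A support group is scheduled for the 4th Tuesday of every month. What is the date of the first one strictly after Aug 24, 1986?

Aug 1986 starts on a Friday; its first Tuesday is the 5th, so the 4th Tuesday is the 26th — Aug 26, 1986.
Aug 26, 1986 is after Aug 24, 1986, so that is the next one.

Aug 26, 1986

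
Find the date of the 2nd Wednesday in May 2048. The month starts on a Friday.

May 13, 2048

May 2048 begins on a Friday, so the first Wednesday is May 6 (5 days later).
The 2nd Wednesday is 1 weeks later: 6 + 7 = 13.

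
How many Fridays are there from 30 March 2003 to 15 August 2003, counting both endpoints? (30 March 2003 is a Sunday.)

20

30 March 2003 is a Sunday; the first Friday on or after it is 4 April 2003 (5 days later).
From 4 April 2003 to 15 August 2003: 26 + 31 + 30 + 31 + 15 = 133 days (rest of April, May, June, July, August).
133 ÷ 7 = 19 full weeks with remainder 0, so 19 more Fridays after the first → 20.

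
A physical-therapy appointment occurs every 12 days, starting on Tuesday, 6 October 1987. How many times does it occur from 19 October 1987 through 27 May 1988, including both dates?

18

Occurrences land 12·i days after 6 October 1987 for i = 0, 1, 2, …
19 October 1987 is 13 days after the start; 13 ÷ 12 = 1 remainder 1; since the remainder is 1, round up to i = 2. First occurrence in the window: #3 on 30 October 1987 (2×12 = 24 days in).
27 May 1988 is 234 days after the start; 234 ÷ 12 = 19 remainder 6. Last occurrence in the window: #20 on 21 May 1988.
Occurrences #3 through #20: 18 in total.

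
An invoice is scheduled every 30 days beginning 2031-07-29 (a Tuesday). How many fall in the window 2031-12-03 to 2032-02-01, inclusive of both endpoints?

2

Occurrences land 30·i days after 2031-07-29 for i = 0, 1, 2, …
2031-12-03 is 127 days after the start; 127 ÷ 30 = 4 remainder 7; since the remainder is 7, round up to i = 5. First occurrence in the window: #6 on 2031-12-26 (5×30 = 150 days in).
2032-02-01 is 187 days after the start; 187 ÷ 30 = 6 remainder 7. Last occurrence in the window: #7 on 2032-01-25.
Occurrences #6 through #7: 2 in total.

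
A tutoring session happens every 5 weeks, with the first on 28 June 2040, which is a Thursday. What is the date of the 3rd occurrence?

6 September 2040

The 3rd occurrence is 2 intervals after the first: 2 × 35 = 70 days after 28 June 2040.
June has 30 days — 2 days to the end of June leaves 68.
July has 31 days (37 left).
August has 31 days (6 left).
6 days into September → 6 September 2040.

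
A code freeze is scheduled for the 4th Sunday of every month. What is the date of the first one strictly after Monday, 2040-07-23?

July 2040 starts on a Sunday; its first Sunday is the 1st, so the 4th Sunday is the 22nd — 2040-07-22.
That is not after 2040-07-23, so look at August 2040.
August 2040 starts on a Wednesday; its first Sunday is the 5th, so the 4th Sunday is the 26th — 2040-08-26.

2040-08-26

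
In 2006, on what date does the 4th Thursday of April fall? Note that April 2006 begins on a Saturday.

April 2006 begins on a Saturday, so the first Thursday is April 6 (5 days later).
The 4th Thursday is 3 weeks later: 6 + 21 = 27.

27 April 2006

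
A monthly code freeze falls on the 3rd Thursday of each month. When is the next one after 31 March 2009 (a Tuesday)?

16 April 2009

March 2009 starts on a Sunday; its first Thursday is the 5th, so the 3rd Thursday is the 19th — 19 March 2009.
That is not after 31 March 2009, so look at April 2009.
April 2009 starts on a Wednesday; its first Thursday is the 2nd, so the 3rd Thursday is the 16th — 16 April 2009.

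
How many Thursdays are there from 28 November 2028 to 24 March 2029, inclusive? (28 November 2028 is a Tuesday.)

28 November 2028 is a Tuesday; the first Thursday on or after it is 30 November 2028 (2 days later).
From 30 November 2028 to 24 March 2029: 0 + 31 + 31 + 28 + 24 = 114 days (rest of November, December, January, February, March).
114 ÷ 7 = 16 full weeks with remainder 2, so 16 more Thursdays after the first → 17.

17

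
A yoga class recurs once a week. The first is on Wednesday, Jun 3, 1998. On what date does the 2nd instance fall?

The 2nd occurrence is 1 interval after the first: 1 × 7 = 7 days after Jun 3, 1998.
7 days later is Jun 10, 1998.

Jun 10, 1998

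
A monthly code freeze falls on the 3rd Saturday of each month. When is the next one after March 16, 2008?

April 19, 2008

March 2008 starts on a Saturday; its first Saturday is the 1st, so the 3rd Saturday is the 15th — March 15, 2008.
That is not after March 16, 2008, so look at April 2008.
April 2008 starts on a Tuesday; its first Saturday is the 5th, so the 3rd Saturday is the 19th — April 19, 2008.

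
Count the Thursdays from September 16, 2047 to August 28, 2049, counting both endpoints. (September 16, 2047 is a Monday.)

September 16, 2047 is a Monday; the first Thursday on or after it is September 19, 2047 (3 days later).
From September 19, 2047 to August 28, 2049: 103 + 366 + 240 = 709 days (rest of 2047, 2048, to August 28, 2049 in 2049).
709 ÷ 7 = 101 full weeks with remainder 2, so 101 more Thursdays after the first → 102.

102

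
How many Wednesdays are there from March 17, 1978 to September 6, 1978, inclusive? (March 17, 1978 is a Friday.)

March 17, 1978 is a Friday; the first Wednesday on or after it is March 22, 1978 (5 days later).
From March 22, 1978 to September 6, 1978: 9 + 30 + 31 + 30 + 31 + 31 + 6 = 168 days (rest of March, April, May, June, July, August, September).
168 ÷ 7 = 24 full weeks with remainder 0, so 24 more Wednesdays after the first → 25.

25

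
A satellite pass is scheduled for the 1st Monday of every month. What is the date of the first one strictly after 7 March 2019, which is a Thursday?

March 2019 starts on a Friday, so its 1st Monday is 4 March 2019 (3 days in).
That is not after 7 March 2019, so look at April 2019.
April 2019 starts on a Monday, so its 1st Monday is 1 April 2019.

1 April 2019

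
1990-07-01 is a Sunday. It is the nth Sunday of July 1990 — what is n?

1st

Day 1 falls in week ⌈1/7⌉ of the month.
Days 1–7 hold the 1st Sunday, 8–14 the 2nd, 15–21 the 3rd, 22–28 the 4th, 29–31 the 5th.
1 is in the range for the 1st.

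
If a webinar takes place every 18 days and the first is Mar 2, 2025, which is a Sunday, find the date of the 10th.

Aug 11, 2025

The 10th occurrence is 9 intervals after the first: 9 × 18 = 162 days after Mar 2, 2025.
Mar has 31 days — 29 days to the end of Mar leaves 133.
Apr has 30 days (103 left).
May has 31 days (72 left).
Jun has 30 days (42 left).
Jul has 31 days (11 left).
11 days into Aug → Aug 11, 2025.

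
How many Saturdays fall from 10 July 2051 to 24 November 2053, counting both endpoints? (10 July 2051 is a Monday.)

10 July 2051 is a Monday; the first Saturday on or after it is 15 July 2051 (5 days later).
From 15 July 2051 to 24 November 2053: 169 + 366 + 328 = 863 days (rest of 2051, 2052, to 24 November 2053 in 2053).
863 ÷ 7 = 123 full weeks with remainder 2, so 123 more Saturdays after the first → 124.

124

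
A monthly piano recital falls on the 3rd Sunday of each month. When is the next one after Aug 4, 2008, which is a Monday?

Aug 2008 starts on a Friday; its first Sunday is the 3rd, so the 3rd Sunday is the 17th — Aug 17, 2008.
Aug 17, 2008 is after Aug 4, 2008, so that is the next one.

Aug 17, 2008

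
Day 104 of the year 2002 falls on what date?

January has 31 days (104 − 31 = 73 remain).
February has 28 days (73 − 28 = 45 remain).
March has 31 days (45 − 31 = 14 remain).
14 into April → April 14.

2002-04-14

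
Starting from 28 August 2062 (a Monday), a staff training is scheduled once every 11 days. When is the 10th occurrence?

5 December 2062

The 10th occurrence is 9 intervals after the first: 9 × 11 = 99 days after 28 August 2062.
August has 31 days — 3 days to the end of August leaves 96.
September has 30 days (66 left).
October has 31 days (35 left).
November has 30 days (5 left).
5 days into December → 5 December 2062.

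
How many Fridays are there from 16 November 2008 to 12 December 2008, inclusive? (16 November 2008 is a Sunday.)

4

16 November 2008 is a Sunday; the first Friday on or after it is 21 November 2008 (5 days later).
From 21 November 2008 to 12 December 2008: 9 + 12 = 21 days (rest of November, December).
21 ÷ 7 = 3 full weeks with remainder 0, so 3 more Fridays after the first → 4.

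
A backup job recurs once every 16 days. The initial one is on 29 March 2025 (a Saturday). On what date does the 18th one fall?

The 18th occurrence is 17 intervals after the first: 17 × 16 = 272 days after 29 March 2025.
March has 31 days — 2 days to the end of March leaves 270.
April has 30 days (240 left).
May has 31 days (209 left).
June has 30 days (179 left).
July has 31 days (148 left).
August has 31 days (117 left).
September has 30 days (87 left).
October has 31 days (56 left).
November has 30 days (26 left).
26 days into December → 26 December 2025.

26 December 2025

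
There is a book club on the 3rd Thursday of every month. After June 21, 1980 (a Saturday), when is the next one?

June 1980 starts on a Sunday; its first Thursday is the 5th, so the 3rd Thursday is the 19th — June 19, 1980.
That is not after June 21, 1980, so look at July 1980.
July 1980 starts on a Tuesday; its first Thursday is the 3rd, so the 3rd Thursday is the 17th — July 17, 1980.

July 17, 1980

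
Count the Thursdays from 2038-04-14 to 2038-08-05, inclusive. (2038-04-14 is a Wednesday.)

2038-04-14 is a Wednesday; the first Thursday on or after it is 2038-04-15 (1 day later).
From 2038-04-15 to 2038-08-05: 15 + 31 + 30 + 31 + 5 = 112 days (rest of April, May, June, July, August).
112 ÷ 7 = 16 full weeks with remainder 0, so 16 more Thursdays after the first → 17.

17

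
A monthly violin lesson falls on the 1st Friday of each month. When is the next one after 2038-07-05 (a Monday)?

July 2038 starts on a Thursday, so its 1st Friday is 2038-07-02 (1 day in).
That is not after 2038-07-05, so look at August 2038.
August 2038 starts on a Sunday, so its 1st Friday is 2038-08-06 (5 days in).

2038-08-06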